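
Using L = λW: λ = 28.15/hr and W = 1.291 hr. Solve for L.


L = λW = 28.15·1.291 = 36.3416

Final: 36.3416


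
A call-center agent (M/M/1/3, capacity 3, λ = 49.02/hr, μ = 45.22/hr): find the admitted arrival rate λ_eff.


ρ = 1.0840; P_K = (1−ρ)ρ^3/(1−ρ^4) = 0.281021
λ_eff = λ(1 − P_K) = 49.02·(1 − 0.281021) = 49.02·0.718979 = 35.2444 /hr

Final: 35.2444 /hr


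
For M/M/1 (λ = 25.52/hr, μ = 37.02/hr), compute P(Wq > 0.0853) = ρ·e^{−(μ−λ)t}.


ρ = 25.52/37.02 = 0.6894
P(Wq > t) = ρ·e^{−(μ−λ)t} = 0.6894·e^{−0.9810}
= 0.6894·0.374955 = 0.258478

Final: 0.258478


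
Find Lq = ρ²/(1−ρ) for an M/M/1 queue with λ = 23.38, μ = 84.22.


ρ = 23.38/84.22 = 0.2776
Lq = ρ²/(1−ρ) = 0.07707/0.7224 = 0.1067

Final: 0.1067


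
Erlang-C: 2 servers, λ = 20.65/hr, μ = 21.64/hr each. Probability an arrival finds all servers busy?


a = λ/μ = 0.9543; ρ = a/2 = 0.4771
P₀ = 0.353981 (from M/M/c formula)
C(c,a) = [a^c/(c!(1−ρ))]·P₀ = [0.91060/(2·0.5229)]·0.353981
= 0.87076·0.353981 = 0.308232

Final: 0.308232


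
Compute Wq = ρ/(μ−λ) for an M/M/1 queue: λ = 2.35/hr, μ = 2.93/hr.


ρ = 2.35/2.93 = 0.8020
Wq = ρ/(μ−λ) = 0.8020/(2.93 − 2.35) = 0.8020/0.5800 = 1.3828 hr

Final: 1.3828 hr


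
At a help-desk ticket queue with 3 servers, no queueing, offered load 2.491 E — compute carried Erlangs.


B(3,2.491) = 0.280941 (Erlang-B)
Carried load = a(1 − B) = 2.491·(1 − 0.280941) = 2.491·0.719059 = 1.7912 E

Final: 1.7912 Erlangs


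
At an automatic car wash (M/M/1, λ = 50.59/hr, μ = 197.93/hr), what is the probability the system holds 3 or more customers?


ρ = 50.59/197.93 = 0.2556
P(N ≥ n) = ρ^n = 0.2556^3 = 0.016698

Final: 0.016698


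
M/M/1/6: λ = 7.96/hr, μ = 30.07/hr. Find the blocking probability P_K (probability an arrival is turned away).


ρ = λ/μ = 7.96/30.07 = 0.2647
P_K = (1−ρ)ρ^K/(1−ρ^(K+1)) = (0.7353·0.0003441)/(1 − 0.00009109)
= 0.0002530/0.999909 = 0.0002530

Final: 0.0002530


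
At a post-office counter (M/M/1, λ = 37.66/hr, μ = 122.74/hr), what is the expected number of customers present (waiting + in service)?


ρ = λ/μ = 37.66/122.74 = 0.3068
L = ρ/(1−ρ) = 0.3068/(1 − 0.3068) = 0.3068/0.6932 = 0.4426

Final: 0.4426


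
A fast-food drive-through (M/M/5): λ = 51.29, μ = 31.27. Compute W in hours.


a = 1.6402; ρ = 0.3280; P₀ = 0.193435
Lq = P₀·a^c·ρ/(c!(1−ρ)²) = 0.01390
Wq = Lq/λ = 0.01390/51.29 = 0.0002711 hr
W = Wq + 1/μ = 0.0002711 + 0.03198 = 0.03225 hr

Final: 0.03225 hr


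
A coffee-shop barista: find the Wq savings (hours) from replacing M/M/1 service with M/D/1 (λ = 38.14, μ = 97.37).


ρ = 38.14/97.37 = 0.3917
Wq(M/M/1) = ρ/(μ−λ) = 0.3917/59.23 = 0.006613 hr
Wq(M/D/1) = ρ/(2(μ−λ)) = 0.003307 hr
Savings = 0.006613 − 0.003307 = 0.003307 hr

Final: 0.003307 hr


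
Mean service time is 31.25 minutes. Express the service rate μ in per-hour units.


μ = 1/(service time) in consistent units.
1 hour = 60 min, so μ = 60/31.25 = 1.9200 per hour

Final: 1.9200 /hr


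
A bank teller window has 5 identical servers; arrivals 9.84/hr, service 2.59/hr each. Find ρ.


ρ = λ/(cμ) = 9.84/(5·2.59) = 9.84/12.95 = 0.7598

Final: 0.7598


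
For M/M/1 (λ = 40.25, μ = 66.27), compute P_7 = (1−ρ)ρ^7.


ρ = 40.25/66.27 = 0.6074
P_n = (1−ρ)·ρ^n = (1 − 0.6074)·0.6074^7 = 0.3926·0.030489 = 0.011971

Final: 0.011971


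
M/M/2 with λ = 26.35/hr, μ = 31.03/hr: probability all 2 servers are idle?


a = λ/μ = 26.35/31.03 = 0.8492; ρ = a/c = 0.4246
Σ_{k=0}^{1} a^k/k! (terms k=0..1) = 1.00000 + 0.84918 = 1.84918
Tail: a^2/(2!(1−ρ)) = 0.72110/(2·0.5754) = 0.62660
P₀ = 1/(1.84918 + 0.62660) = 1/2.47578 = 0.403914

Final: 0.403914


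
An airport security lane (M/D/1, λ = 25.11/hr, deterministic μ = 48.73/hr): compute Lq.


ρ = 25.11/48.73 = 0.5153
M/D/1: Lq = ρ²/(2(1−ρ)) = 0.2655/(2·0.4847) = 0.27390

Final: 0.27390


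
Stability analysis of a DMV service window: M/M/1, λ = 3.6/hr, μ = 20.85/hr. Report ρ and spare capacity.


Total capacity cμ = 1·20.85 = 20.85/hr
ρ = λ/(cμ) = 3.6/20.85 = 0.1727
Stable ⇔ ρ < 1: YES
Spare capacity = cμ − λ = 20.85 − 3.6 = 17.25/hr

Final: ρ = 0.1727; stable; margin = 17.25/hr


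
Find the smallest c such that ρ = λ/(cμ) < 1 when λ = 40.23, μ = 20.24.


Stability requires cμ > λ ⇔ c > λ/μ.
λ/μ = 40.23/20.24 = 1.9876
Minimum integer c = ⌊1.9876⌋ + 1 = 2
Check: 2·20.24 = 40.48 > 40.23, while 1·20.24 = 20.24 ≤ 40.23

Final: 2 servers


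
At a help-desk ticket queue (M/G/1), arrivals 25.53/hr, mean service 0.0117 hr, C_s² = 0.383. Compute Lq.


ρ = λ·E[S] = 25.53·0.0117 = 0.2987
Lq = ρ²(1+C_s²)/(2(1−ρ)) = 0.08922·(1+0.383)/(2·0.7013)
= 0.08922·1.3830/1.4026 = 0.08798

Final: 0.08798


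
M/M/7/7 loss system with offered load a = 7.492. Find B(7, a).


B(c,a) = (a^c/c!) / Σ_{k=0}^{c} a^k/k!
a^7/7! = 262.877759
Σ terms (k=0..7): 1.00000 + 7.49200 + 28.06503 + 70.08774 + 131.27434 + 196.70147 + 245.61456 + 262.87776 = 943.112899
B = 262.877759/943.112899 = 0.278734

Final: 0.278734


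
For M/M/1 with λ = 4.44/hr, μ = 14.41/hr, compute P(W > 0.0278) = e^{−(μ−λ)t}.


W ~ Exponential(μ−λ) for M/M/1.
μ − λ = 14.41 − 4.44 = 9.9700
P(W > t) = e^{−(μ−λ)t} = e^{−0.2772} = 0.757929

Final: 0.757929


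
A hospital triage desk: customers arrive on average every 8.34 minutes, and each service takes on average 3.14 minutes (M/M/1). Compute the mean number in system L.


λ = 60/8.34 = 7.1942 /hr
μ = 60/3.14 = 19.1083 /hr
ρ = λ/μ = 7.1942/19.1083 = 0.3765
L = ρ/(1−ρ) = 0.3765/0.6235 = 0.6038

Final: 0.6038


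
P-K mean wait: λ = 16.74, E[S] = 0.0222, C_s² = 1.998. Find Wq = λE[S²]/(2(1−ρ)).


ρ = λ·E[S] = 16.74·0.0222 = 0.3716
E[S²] = E[S]²(1+C_s²) = 0.0222²·(1+1.998) = 0.001478
Wq = λ·E[S²]/(2(1−ρ)) = 16.74·0.001478/(2·0.6284) = 0.01968 hr

Final: 0.01968 hr


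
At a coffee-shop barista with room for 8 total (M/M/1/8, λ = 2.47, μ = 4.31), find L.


ρ = 2.47/4.31 = 0.5731
L = ρ[1 − (K+1)ρ^K + Kρ^(K+1)] / [(1−ρ)(1−ρ^(K+1))]
Numerator: 0.5731·(1 − 9·0.011635 + 8·0.006668) = 0.543646
Denominator: (0.4269)·(0.993332) = 0.424068
L = 0.543646/0.424068 = 1.2820

Final: 1.2820


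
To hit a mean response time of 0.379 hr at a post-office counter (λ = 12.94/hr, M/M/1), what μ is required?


W = 1/(μ−λ) ⇒ μ − λ = 1/W = 1/0.379 = 2.6385
μ = λ + 1/W = 12.94 + 2.6385 = 15.5785 per hr

Final: 15.5785 /hr


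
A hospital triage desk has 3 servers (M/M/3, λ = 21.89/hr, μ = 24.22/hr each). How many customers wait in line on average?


a = λ/μ = 0.9038; ρ = a/3 = 0.3013
P₀ = 0.401877
Lq = P₀·a^c·ρ / (c!·(1−ρ)²) = 0.401877·0.73827·0.3013/(6·0.48823)
= 0.03051

Final: 0.03051


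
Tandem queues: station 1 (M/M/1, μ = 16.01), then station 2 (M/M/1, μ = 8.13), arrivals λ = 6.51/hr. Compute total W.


Each node sees arrival rate λ = 6.51/hr (tandem ⇒ throughput preserved).
W₁ = 1/(μ₁−λ) = 1/(16.01−6.51) = 0.10526 hr
W₂ = 1/(μ₂−λ) = 1/(8.13−6.51) = 0.61728 hr
W_total = W₁ + W₂ = 0.10526 + 0.61728 = 0.72255 hr

Final: 0.72255 hr


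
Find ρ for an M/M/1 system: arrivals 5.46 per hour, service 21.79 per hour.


ρ = λ/μ = 5.46/21.79 = 0.2506

Final: 0.2506


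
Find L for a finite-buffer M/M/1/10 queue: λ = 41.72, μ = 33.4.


ρ = 41.72/33.4 = 1.2491
L = ρ[1 − (K+1)ρ^K + Kρ^(K+1)] / [(1−ρ)(1−ρ^(K+1))]
Numerator: 1.2491·(1 − 11·9.246520 + 10·11.549845) = 18.470128
Denominator: (-0.2491)·(-10.549845) = 2.627985
L = 18.470128/2.627985 = 7.0282

Final: 7.0282


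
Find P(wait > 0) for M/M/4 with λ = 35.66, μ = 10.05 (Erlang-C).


a = λ/μ = 3.5483; ρ = a/4 = 0.8871
P₀ = 0.013026 (from M/M/c formula)
C(c,a) = [a^c/(c!(1−ρ))]·P₀ = [158.51162/(24·0.1129)]·0.013026
= 58.48171·0.013026 = 0.761773

Final: 0.761773


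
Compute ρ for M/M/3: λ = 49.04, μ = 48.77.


ρ = λ/(cμ) = 49.04/(3·48.77) = 49.04/146.31 = 0.3352

Final: 0.3352


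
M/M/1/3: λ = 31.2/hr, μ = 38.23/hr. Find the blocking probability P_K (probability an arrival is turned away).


ρ = λ/μ = 31.2/38.23 = 0.8161
P_K = (1−ρ)ρ^K/(1−ρ^(K+1)) = (0.1839·0.543564)/(1 − 0.443610)
= 0.099954/0.556390 = 0.179648

Final: 0.179648


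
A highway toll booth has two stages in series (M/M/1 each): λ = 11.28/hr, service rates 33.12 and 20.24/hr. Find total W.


Each node sees arrival rate λ = 11.28/hr (tandem ⇒ throughput preserved).
W₁ = 1/(μ₁−λ) = 1/(33.12−11.28) = 0.04579 hr
W₂ = 1/(μ₂−λ) = 1/(20.24−11.28) = 0.11161 hr
W_total = W₁ + W₂ = 0.04579 + 0.11161 = 0.15739 hr

Final: 0.15739 hr


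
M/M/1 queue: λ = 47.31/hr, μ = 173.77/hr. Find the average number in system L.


ρ = λ/μ = 47.31/173.77 = 0.2723
L = ρ/(1−ρ) = 0.2723/(1 − 0.2723) = 0.2723/0.7277 = 0.3741

Final: 0.3741


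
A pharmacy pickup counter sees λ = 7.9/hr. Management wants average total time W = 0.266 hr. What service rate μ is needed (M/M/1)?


W = 1/(μ−λ) ⇒ μ − λ = 1/W = 1/0.266 = 3.7594
μ = λ + 1/W = 7.9 + 3.7594 = 11.6594 per hr

Final: 11.6594 /hr


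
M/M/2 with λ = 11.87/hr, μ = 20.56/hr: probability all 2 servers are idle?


a = λ/μ = 11.87/20.56 = 0.5773; ρ = a/c = 0.2887
Σ_{k=0}^{1} a^k/k! (terms k=0..1) = 1.00000 + 0.57733 = 1.57733
Tail: a^2/(2!(1−ρ)) = 0.33332/(2·0.7113) = 0.23429
P₀ = 1/(1.57733 + 0.23429) = 1/1.81162 = 0.551991

Final: 0.551991


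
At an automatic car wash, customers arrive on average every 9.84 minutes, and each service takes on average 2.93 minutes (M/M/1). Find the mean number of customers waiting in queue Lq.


λ = 60/9.84 = 6.0976 /hr
μ = 60/2.93 = 20.4778 /hr
ρ = λ/μ = 6.0976/20.4778 = 0.2978
Lq = ρ²/(1−ρ) = 0.08866/0.7022 = 0.1263

Final: 0.1263


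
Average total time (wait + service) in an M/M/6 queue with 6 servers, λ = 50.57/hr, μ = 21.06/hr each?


a = 2.4012; ρ = 0.4002; P₀ = 0.090203
Lq = P₀·a^c·ρ/(c!(1−ρ)²) = 0.02672
Wq = Lq/λ = 0.02672/50.57 = 0.0005283 hr
W = Wq + 1/μ = 0.0005283 + 0.04748 = 0.04801 hr

Final: 0.04801 hr


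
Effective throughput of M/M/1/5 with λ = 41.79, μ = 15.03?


ρ = 2.7804; P_K = (1−ρ)ρ^5/(1−ρ^6) = 0.641733
λ_eff = λ(1 − P_K) = 41.79·(1 − 0.641733) = 41.79·0.358267 = 14.9720 /hr

Final: 14.9720 /hr


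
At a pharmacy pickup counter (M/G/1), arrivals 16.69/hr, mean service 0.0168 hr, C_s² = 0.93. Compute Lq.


ρ = λ·E[S] = 16.69·0.0168 = 0.2804
Lq = ρ²(1+C_s²)/(2(1−ρ)) = 0.07862·(1+0.93)/(2·0.7196)
= 0.07862·1.9300/1.4392 = 0.10543

Final: 0.10543


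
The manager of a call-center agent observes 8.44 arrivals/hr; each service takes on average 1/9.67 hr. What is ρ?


ρ = λ/μ = 8.44/9.67 = 0.8728

Final: 0.8728


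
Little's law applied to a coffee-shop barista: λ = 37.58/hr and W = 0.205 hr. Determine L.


L = λW = 37.58·0.205 = 7.7039

Final: 7.7039


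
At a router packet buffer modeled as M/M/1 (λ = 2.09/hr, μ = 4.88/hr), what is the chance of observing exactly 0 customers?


ρ = 2.09/4.88 = 0.4283
P_n = (1−ρ)·ρ^n = (1 − 0.4283)·0.4283^0 = 0.5717·1.000000 = 0.571721

Final: 0.571721


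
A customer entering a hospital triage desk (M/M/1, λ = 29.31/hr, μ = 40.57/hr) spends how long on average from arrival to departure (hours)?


W = 1/(μ−λ) = 1/(40.57 − 29.31) = 1/11.26 = 0.08881 hr

Final: 0.08881 hr


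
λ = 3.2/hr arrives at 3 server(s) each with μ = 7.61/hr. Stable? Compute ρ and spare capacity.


Total capacity cμ = 3·7.61 = 22.83/hr
ρ = λ/(cμ) = 3.2/22.83 = 0.1402
Stable ⇔ ρ < 1: YES
Spare capacity = cμ − λ = 22.83 − 3.2 = 19.63/hr

Final: ρ = 0.1402; stable; margin = 19.63/hr


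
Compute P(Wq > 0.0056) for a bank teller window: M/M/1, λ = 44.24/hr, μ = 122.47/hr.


ρ = 44.24/122.47 = 0.3612
P(Wq > t) = ρ·e^{−(μ−λ)t} = 0.3612·e^{−0.4381}
= 0.3612·0.645269 = 0.233091

Final: 0.233091


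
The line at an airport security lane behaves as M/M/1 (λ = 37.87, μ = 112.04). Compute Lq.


ρ = 37.87/112.04 = 0.3380
Lq = ρ²/(1−ρ) = 0.1142/0.6620 = 0.1726

Final: 0.1726


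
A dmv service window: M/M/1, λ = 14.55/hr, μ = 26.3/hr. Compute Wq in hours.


ρ = 14.55/26.3 = 0.5532
Wq = ρ/(μ−λ) = 0.5532/(26.3 − 14.55) = 0.5532/11.75 = 0.04708 hr

Final: 0.04708 hr


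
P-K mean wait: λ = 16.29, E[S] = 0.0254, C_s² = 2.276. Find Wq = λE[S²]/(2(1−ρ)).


ρ = λ·E[S] = 16.29·0.0254 = 0.4138
E[S²] = E[S]²(1+C_s²) = 0.0254²·(1+2.276) = 0.002114
Wq = λ·E[S²]/(2(1−ρ)) = 16.29·0.002114/(2·0.5862) = 0.02937 hr

Final: 0.02937 hr


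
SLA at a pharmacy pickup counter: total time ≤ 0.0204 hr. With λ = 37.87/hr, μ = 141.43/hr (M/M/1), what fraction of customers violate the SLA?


W ~ Exponential(μ−λ) for M/M/1.
μ − λ = 141.43 − 37.87 = 103.5600
P(W > t) = e^{−(μ−λ)t} = e^{−2.1126} = 0.120920

Final: 0.120920


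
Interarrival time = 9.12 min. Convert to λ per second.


λ = 1/(interarrival time) in consistent units.
1 second = 0.0166667 min, so λ = 0.0166667/9.12 = 0.001827 per second

Final: 0.001827 /sec


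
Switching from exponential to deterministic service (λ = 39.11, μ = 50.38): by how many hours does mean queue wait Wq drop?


ρ = 39.11/50.38 = 0.7763
Wq(M/M/1) = ρ/(μ−λ) = 0.7763/11.27 = 0.06888 hr
Wq(M/D/1) = ρ/(2(μ−λ)) = 0.03444 hr
Savings = 0.06888 − 0.03444 = 0.03444 hr

Final: 0.03444 hr


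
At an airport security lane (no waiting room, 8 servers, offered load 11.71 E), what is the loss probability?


B(c,a) = (a^c/c!) / Σ_{k=0}^{c} a^k/k!
a^8/8! = 8768.688393
Σ terms (k=0..8): 1.00000 + 11.71000 + 68.56205 + 267.62054 + 783.45912 + 1834.86125 + 3581.03754 + 5990.56423 + 8768.68839 = 21307.503120
B = 8768.688393/21307.503120 = 0.411531

Final: 0.411531


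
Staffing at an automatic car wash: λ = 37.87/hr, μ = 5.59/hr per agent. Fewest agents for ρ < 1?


Stability requires cμ > λ ⇔ c > λ/μ.
λ/μ = 37.87/5.59 = 6.7746
Minimum integer c = ⌊6.7746⌋ + 1 = 7
Check: 7·5.59 = 39.13 > 37.87, while 6·5.59 = 33.54 ≤ 37.87

Final: 7 servers


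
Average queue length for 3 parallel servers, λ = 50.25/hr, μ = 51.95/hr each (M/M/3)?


a = λ/μ = 0.9673; ρ = a/3 = 0.3224
P₀ = 0.376266
Lq = P₀·a^c·ρ / (c!·(1−ρ)²) = 0.376266·0.90501·0.3224/(6·0.45911)
= 0.03986

Final: 0.03986


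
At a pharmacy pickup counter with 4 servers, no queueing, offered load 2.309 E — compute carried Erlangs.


B(4,2.309) = 0.128584 (Erlang-B)
Carried load = a(1 − B) = 2.309·(1 − 0.128584) = 2.309·0.871416 = 2.0121 E

Final: 2.0121 Erlangs


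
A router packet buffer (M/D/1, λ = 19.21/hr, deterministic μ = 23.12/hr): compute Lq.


ρ = 19.21/23.12 = 0.8309
M/D/1: Lq = ρ²/(2(1−ρ)) = 0.6904/(2·0.1691) = 2.04108

Final: 2.04108


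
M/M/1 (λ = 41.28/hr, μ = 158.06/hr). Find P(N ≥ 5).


ρ = 41.28/158.06 = 0.2612
P(N ≥ n) = ρ^n = 0.2612^5 = 0.001215

Final: 0.001215


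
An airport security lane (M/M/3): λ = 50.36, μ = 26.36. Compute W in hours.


a = 1.9105; ρ = 0.6368; P₀ = 0.126017
Lq = P₀·a^c·ρ/(c!(1−ρ)²) = 0.70710
Wq = Lq/λ = 0.70710/50.36 = 0.01404 hr
W = Wq + 1/μ = 0.01404 + 0.03794 = 0.05198 hr

Final: 0.05198 hr


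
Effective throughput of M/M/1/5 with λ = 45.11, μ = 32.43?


ρ = 1.3910; P_K = (1−ρ)ρ^5/(1−ρ^6) = 0.326111
λ_eff = λ(1 − P_K) = 45.11·(1 − 0.326111) = 45.11·0.673889 = 30.3991 /hr

Final: 30.3991 /hr


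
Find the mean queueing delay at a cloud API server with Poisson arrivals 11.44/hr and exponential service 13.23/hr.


ρ = 11.44/13.23 = 0.8647
Wq = ρ/(μ−λ) = 0.8647/(13.23 − 11.44) = 0.8647/1.79 = 0.4831 hr

Final: 0.4831 hr


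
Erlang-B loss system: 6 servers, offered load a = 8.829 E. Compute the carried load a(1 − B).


B(6,8.829) = 0.432343 (Erlang-B)
Carried load = a(1 − B) = 8.829·(1 − 0.432343) = 8.829·0.567657 = 5.0118 E

Final: 5.0118 Erlangs


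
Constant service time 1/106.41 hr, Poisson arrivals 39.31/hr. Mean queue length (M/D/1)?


ρ = 39.31/106.41 = 0.3694
M/D/1: Lq = ρ²/(2(1−ρ)) = 0.1365/(2·0.6306) = 0.10821

Final: 0.10821


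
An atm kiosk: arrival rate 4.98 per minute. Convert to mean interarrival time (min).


Mean interarrival time = 1/λ = 1/4.98 minute = 0.20080 minute
In minutes: 0.20080 × 1 = 0.2008 min

Final: 0.2008 min


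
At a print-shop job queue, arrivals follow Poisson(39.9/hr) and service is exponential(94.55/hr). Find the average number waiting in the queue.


ρ = 39.9/94.55 = 0.4220
Lq = ρ²/(1−ρ) = 0.1781/0.5780 = 0.3081

Final: 0.3081


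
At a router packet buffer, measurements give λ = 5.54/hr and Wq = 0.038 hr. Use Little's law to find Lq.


Lq = λWq = 5.54·0.038 = 0.2105

Final: 0.2105


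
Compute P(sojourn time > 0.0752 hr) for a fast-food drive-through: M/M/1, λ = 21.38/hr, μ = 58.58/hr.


W ~ Exponential(μ−λ) for M/M/1.
μ − λ = 58.58 − 21.38 = 37.2000
P(W > t) = e^{−(μ−λ)t} = e^{−2.7974} = 0.060966

Final: 0.060966


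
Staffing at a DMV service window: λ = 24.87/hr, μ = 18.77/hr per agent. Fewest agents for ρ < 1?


Stability requires cμ > λ ⇔ c > λ/μ.
λ/μ = 24.87/18.77 = 1.3250
Minimum integer c = ⌊1.3250⌋ + 1 = 2
Check: 2·18.77 = 37.54 > 24.87, while 1·18.77 = 18.77 ≤ 24.87

Final: 2 servers


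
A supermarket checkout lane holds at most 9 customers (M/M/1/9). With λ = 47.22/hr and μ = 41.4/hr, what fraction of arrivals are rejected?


ρ = λ/μ = 47.22/41.4 = 1.1406
P_K = (1−ρ)ρ^K/(1−ρ^(K+1)) = (-0.1406·3.266862)/(1 − 3.726116)
= -0.459254/-2.726116 = 0.168465

Final: 0.168465


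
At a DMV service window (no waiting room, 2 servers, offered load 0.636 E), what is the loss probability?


B(c,a) = (a^c/c!) / Σ_{k=0}^{c} a^k/k!
a^2/2! = 0.202248
Σ terms (k=0..2): 1.00000 + 0.63600 + 0.20225 = 1.838248
B = 0.202248/1.838248 = 0.110022

Final: 0.110022


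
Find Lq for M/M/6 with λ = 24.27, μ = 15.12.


a = λ/μ = 1.6052; ρ = a/6 = 0.2675
P₀ = 0.200781
Lq = P₀·a^c·ρ / (c!·(1−ρ)²) = 0.200781·17.10440·0.2675/(720·0.53652)
= 0.002378

Final: 0.002378


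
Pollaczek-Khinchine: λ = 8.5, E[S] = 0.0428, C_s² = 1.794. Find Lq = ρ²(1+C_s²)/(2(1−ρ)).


ρ = λ·E[S] = 8.5·0.0428 = 0.3638
Lq = ρ²(1+C_s²)/(2(1−ρ)) = 0.1324·(1+1.794)/(2·0.6362)
= 0.1324·2.7940/1.2724 = 0.29062

Final: 0.29062


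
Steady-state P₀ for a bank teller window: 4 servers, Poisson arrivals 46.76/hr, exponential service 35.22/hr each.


a = λ/μ = 46.76/35.22 = 1.3277; ρ = a/c = 0.3319
Σ_{k=0}^{3} a^k/k! (terms k=0..3) = 1.00000 + 1.32765 + 0.88133 + 0.39004 = 3.59902
Tail: a^4/(4!(1−ρ)) = 3.10700/(24·0.6681) = 0.19377
P₀ = 1/(3.59902 + 0.19377) = 1/3.79280 = 0.263658

Final: 0.263658


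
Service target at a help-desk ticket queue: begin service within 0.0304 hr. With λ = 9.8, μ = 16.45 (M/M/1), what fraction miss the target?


ρ = 9.8/16.45 = 0.5957
P(Wq > t) = ρ·e^{−(μ−λ)t} = 0.5957·e^{−0.2022}
= 0.5957·0.816964 = 0.486702

Final: 0.486702


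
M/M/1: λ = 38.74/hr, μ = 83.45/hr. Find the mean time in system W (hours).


W = 1/(μ−λ) = 1/(83.45 − 38.74) = 1/44.71 = 0.02237 hr

Final: 0.02237 hr


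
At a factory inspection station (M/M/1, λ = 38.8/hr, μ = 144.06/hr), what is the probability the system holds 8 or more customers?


ρ = 38.8/144.06 = 0.2693
P(N ≥ n) = ρ^n = 0.2693^8 = 0.00002769

Final: 0.00002769


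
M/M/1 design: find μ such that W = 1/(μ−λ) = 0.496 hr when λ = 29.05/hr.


W = 1/(μ−λ) ⇒ μ − λ = 1/W = 1/0.496 = 2.0161
μ = λ + 1/W = 29.05 + 2.0161 = 31.0661 per hr

Final: 31.0661 /hr


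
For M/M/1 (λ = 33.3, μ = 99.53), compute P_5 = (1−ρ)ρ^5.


ρ = 33.3/99.53 = 0.3346
P_n = (1−ρ)·ρ^n = (1 − 0.3346)·0.3346^5 = 0.6654·0.004192 = 0.002790

Final: 0.002790


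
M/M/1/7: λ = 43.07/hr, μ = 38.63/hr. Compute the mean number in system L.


ρ = 43.07/38.63 = 1.1149
L = ρ[1 − (K+1)ρ^K + Kρ^(K+1)] / [(1−ρ)(1−ρ^(K+1))]
Numerator: 1.1149·(1 − 8·2.141663 + 7·2.387818) = 0.648252
Denominator: (-0.1149)·(-1.387818) = 0.159511
L = 0.648252/0.159511 = 4.0640

Final: 4.0640


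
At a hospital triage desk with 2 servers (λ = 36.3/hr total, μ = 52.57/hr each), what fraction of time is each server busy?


ρ = λ/(cμ) = 36.3/(2·52.57) = 36.3/105.14 = 0.3453

Final: 0.3453


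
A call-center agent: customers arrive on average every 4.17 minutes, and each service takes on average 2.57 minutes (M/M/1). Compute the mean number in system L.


λ = 60/4.17 = 14.3885 /hr
μ = 60/2.57 = 23.3463 /hr
ρ = λ/μ = 14.3885/23.3463 = 0.6163
L = ρ/(1−ρ) = 0.6163/0.3837 = 1.6062

Final: 1.6062


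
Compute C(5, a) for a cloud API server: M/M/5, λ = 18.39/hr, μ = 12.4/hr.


a = λ/μ = 1.4831; ρ = a/5 = 0.2966
P₀ = 0.226601 (from M/M/c formula)
C(c,a) = [a^c/(c!(1−ρ))]·P₀ = [7.17464/(120·0.7034)]·0.226601
= 0.08500·0.226601 = 0.019261

Final: 0.019261


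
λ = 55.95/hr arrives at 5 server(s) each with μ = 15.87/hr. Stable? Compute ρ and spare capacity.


Total capacity cμ = 5·15.87 = 79.35/hr
ρ = λ/(cμ) = 55.95/79.35 = 0.7051
Stable ⇔ ρ < 1: YES
Spare capacity = cμ − λ = 79.35 − 55.95 = 23.40/hr

Final: ρ = 0.7051; stable; margin = 23.40/hr


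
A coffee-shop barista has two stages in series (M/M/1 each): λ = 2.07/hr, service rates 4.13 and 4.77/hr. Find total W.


Each node sees arrival rate λ = 2.07/hr (tandem ⇒ throughput preserved).
W₁ = 1/(μ₁−λ) = 1/(4.13−2.07) = 0.48544 hr
W₂ = 1/(μ₂−λ) = 1/(4.77−2.07) = 0.37037 hr
W_total = W₁ + W₂ = 0.48544 + 0.37037 = 0.85581 hr

Final: 0.85581 hr


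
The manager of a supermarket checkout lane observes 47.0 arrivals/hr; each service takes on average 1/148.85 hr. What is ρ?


ρ = λ/μ = 47.0/148.85 = 0.3158

Final: 0.3158


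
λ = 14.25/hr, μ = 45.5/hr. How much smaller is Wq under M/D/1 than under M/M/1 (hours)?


ρ = 14.25/45.5 = 0.3132
Wq(M/M/1) = ρ/(μ−λ) = 0.3132/31.25 = 0.01002 hr
Wq(M/D/1) = ρ/(2(μ−λ)) = 0.005011 hr
Savings = 0.01002 − 0.005011 = 0.005011 hr

Final: 0.005011 hr


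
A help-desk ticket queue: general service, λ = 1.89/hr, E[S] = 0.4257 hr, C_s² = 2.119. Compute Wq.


ρ = λ·E[S] = 1.89·0.4257 = 0.8046
E[S²] = E[S]²(1+C_s²) = 0.4257²·(1+2.119) = 0.565227
Wq = λ·E[S²]/(2(1−ρ)) = 1.89·0.565227/(2·0.1954) = 2.73319 hr

Final: 2.73319 hr


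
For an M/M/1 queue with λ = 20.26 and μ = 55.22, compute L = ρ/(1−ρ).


ρ = λ/μ = 20.26/55.22 = 0.3669
L = ρ/(1−ρ) = 0.3669/(1 − 0.3669) = 0.3669/0.6331 = 0.5795

Final: 0.5795


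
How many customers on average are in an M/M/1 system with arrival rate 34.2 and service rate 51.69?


ρ = λ/μ = 34.2/51.69 = 0.6616
L = ρ/(1−ρ) = 0.6616/(1 − 0.6616) = 0.6616/0.3384 = 1.9554

Final: 1.9554


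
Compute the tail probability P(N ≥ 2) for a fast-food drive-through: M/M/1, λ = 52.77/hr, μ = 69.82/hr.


ρ = 52.77/69.82 = 0.7558
P(N ≥ n) = ρ^n = 0.7558^2 = 0.571235

Final: 0.571235


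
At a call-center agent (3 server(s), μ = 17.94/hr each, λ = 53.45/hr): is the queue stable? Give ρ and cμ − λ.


Total capacity cμ = 3·17.94 = 53.82/hr
ρ = λ/(cμ) = 53.45/53.82 = 0.9931
Stable ⇔ ρ < 1: YES
Spare capacity = cμ − λ = 53.82 − 53.45 = 0.37/hr

Final: ρ = 0.9931; stable; margin = 0.37/hr


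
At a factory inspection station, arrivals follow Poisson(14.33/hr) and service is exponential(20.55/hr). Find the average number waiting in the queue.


ρ = 14.33/20.55 = 0.6973
Lq = ρ²/(1−ρ) = 0.4863/0.3027 = 1.6065

Final: 1.6065


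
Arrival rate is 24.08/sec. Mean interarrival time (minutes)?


Mean interarrival time = 1/λ = 1/24.08 second = 0.04153 second
In minutes: 0.04153 × 0.0166667 = 0.0006921 min

Final: 0.0006921 min


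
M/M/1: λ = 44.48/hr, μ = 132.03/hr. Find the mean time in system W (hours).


W = 1/(μ−λ) = 1/(132.03 − 44.48) = 1/87.55 = 0.01142 hr

Final: 0.01142 hr


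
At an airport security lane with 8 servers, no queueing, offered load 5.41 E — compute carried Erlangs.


B(8,5.41) = 0.090239 (Erlang-B)
Carried load = a(1 − B) = 5.41·(1 − 0.090239) = 5.41·0.909761 = 4.9218 E

Final: 4.9218 Erlangs


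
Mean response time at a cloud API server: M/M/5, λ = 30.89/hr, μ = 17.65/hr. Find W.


a = 1.7501; ρ = 0.3500; P₀ = 0.173115
Lq = P₀·a^c·ρ/(c!(1−ρ)²) = 0.01963
Wq = Lq/λ = 0.01963/30.89 = 0.0006354 hr
W = Wq + 1/μ = 0.0006354 + 0.05666 = 0.05729 hr

Final: 0.05729 hr


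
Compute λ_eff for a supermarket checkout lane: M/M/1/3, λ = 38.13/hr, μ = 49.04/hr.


ρ = 0.7775; P_K = (1−ρ)ρ^3/(1−ρ^4) = 0.164808
λ_eff = λ(1 − P_K) = 38.13·(1 − 0.164808) = 38.13·0.835192 = 31.8459 /hr

Final: 31.8459 /hr


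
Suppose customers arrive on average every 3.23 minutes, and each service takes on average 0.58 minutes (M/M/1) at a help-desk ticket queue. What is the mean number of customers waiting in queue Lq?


λ = 60/3.23 = 18.5759 /hr
μ = 60/0.58 = 103.4483 /hr
ρ = λ/μ = 18.5759/103.4483 = 0.1796
Lq = ρ²/(1−ρ) = 0.03224/0.8204 = 0.03930

Final: 0.03930


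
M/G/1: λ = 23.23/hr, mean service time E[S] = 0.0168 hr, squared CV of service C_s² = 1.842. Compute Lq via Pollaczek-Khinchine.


ρ = λ·E[S] = 23.23·0.0168 = 0.3903
Lq = ρ²(1+C_s²)/(2(1−ρ)) = 0.1523·(1+1.842)/(2·0.6097)
= 0.1523·2.8420/1.2195 = 0.35495

Final: 0.35495


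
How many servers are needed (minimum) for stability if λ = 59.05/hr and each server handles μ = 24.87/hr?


Stability requires cμ > λ ⇔ c > λ/μ.
λ/μ = 59.05/24.87 = 2.3743
Minimum integer c = ⌊2.3743⌋ + 1 = 3
Check: 3·24.87 = 74.61 > 59.05, while 2·24.87 = 49.74 ≤ 59.05

Final: 3 servers


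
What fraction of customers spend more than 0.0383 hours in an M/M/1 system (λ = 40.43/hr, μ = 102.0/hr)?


W ~ Exponential(μ−λ) for M/M/1.
μ − λ = 102.0 − 40.43 = 61.5700
P(W > t) = e^{−(μ−λ)t} = e^{−2.3581} = 0.094597

Final: 0.094597


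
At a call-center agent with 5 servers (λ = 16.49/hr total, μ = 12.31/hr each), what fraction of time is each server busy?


ρ = λ/(cμ) = 16.49/(5·12.31) = 16.49/61.55 = 0.2679

Final: 0.2679


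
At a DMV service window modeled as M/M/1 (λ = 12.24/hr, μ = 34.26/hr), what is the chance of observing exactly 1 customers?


ρ = 12.24/34.26 = 0.3573
P_n = (1−ρ)·ρ^n = (1 − 0.3573)·0.3573^1 = 0.6427·0.357268 = 0.229628

Final: 0.229628


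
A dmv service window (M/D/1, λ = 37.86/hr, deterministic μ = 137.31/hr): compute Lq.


ρ = 37.86/137.31 = 0.2757
M/D/1: Lq = ρ²/(2(1−ρ)) = 0.07603/(2·0.7243) = 0.05248

Final: 0.05248


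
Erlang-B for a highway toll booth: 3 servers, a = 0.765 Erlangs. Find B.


B(c,a) = (a^c/c!) / Σ_{k=0}^{c} a^k/k!
a^3/3! = 0.074616
Σ terms (k=0..3): 1.00000 + 0.76500 + 0.29261 + 0.07462 = 2.132229
B = 0.074616/2.132229 = 0.034994

Final: 0.034994


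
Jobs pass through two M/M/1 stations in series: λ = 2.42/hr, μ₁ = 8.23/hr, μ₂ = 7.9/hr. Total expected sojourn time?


Each node sees arrival rate λ = 2.42/hr (tandem ⇒ throughput preserved).
W₁ = 1/(μ₁−λ) = 1/(8.23−2.42) = 0.17212 hr
W₂ = 1/(μ₂−λ) = 1/(7.9−2.42) = 0.18248 hr
W_total = W₁ + W₂ = 0.17212 + 0.18248 = 0.35460 hr

Final: 0.35460 hr


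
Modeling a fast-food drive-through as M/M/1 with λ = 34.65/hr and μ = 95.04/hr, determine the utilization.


ρ = λ/μ = 34.65/95.04 = 0.3646

Final: 0.3646


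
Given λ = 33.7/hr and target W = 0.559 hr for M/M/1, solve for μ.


W = 1/(μ−λ) ⇒ μ − λ = 1/W = 1/0.559 = 1.7889
μ = λ + 1/W = 33.7 + 1.7889 = 35.4889 per hr

Final: 35.4889 /hr


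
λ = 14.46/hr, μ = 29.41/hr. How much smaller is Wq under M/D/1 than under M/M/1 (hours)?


ρ = 14.46/29.41 = 0.4917
Wq(M/M/1) = ρ/(μ−λ) = 0.4917/14.95 = 0.03289 hr
Wq(M/D/1) = ρ/(2(μ−λ)) = 0.01644 hr
Savings = 0.03289 − 0.01644 = 0.01644 hr

Final: 0.01644 hr


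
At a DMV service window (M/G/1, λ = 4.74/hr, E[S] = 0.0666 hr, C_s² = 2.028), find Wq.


ρ = λ·E[S] = 4.74·0.0666 = 0.3157
E[S²] = E[S]²(1+C_s²) = 0.0666²·(1+2.028) = 0.013431
Wq = λ·E[S²]/(2(1−ρ)) = 4.74·0.013431/(2·0.6843) = 0.04652 hr

Final: 0.04652 hr


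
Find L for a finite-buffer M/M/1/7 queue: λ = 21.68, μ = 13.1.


ρ = 21.68/13.1 = 1.6550
L = ρ[1 − (K+1)ρ^K + Kρ^(K+1)] / [(1−ρ)(1−ρ^(K+1))]
Numerator: 1.6550·(1 − 8·34.002894 + 7·56.273491) = 203.380392
Denominator: (-0.6550)·(-55.273491) = 36.202027
L = 203.380392/36.202027 = 5.6179

Final: 5.6179


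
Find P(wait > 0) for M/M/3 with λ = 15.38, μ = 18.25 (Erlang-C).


a = λ/μ = 0.8427; ρ = a/3 = 0.2809
P₀ = 0.427978 (from M/M/c formula)
C(c,a) = [a^c/(c!(1−ρ))]·P₀ = [0.59852/(6·0.7191)]·0.427978
= 0.13872·0.427978 = 0.059370

Final: 0.059370


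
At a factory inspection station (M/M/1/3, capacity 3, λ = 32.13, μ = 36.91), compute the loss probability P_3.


ρ = λ/μ = 32.13/36.91 = 0.8705
P_K = (1−ρ)ρ^K/(1−ρ^(K+1)) = (0.1295·0.659629)/(1 − 0.574205)
= 0.085425/0.425795 = 0.200624

Final: 0.200624


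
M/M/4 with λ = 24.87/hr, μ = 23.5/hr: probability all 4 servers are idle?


a = λ/μ = 24.87/23.5 = 1.0583; ρ = a/c = 0.2646
Σ_{k=0}^{3} a^k/k! (terms k=0..3) = 1.00000 + 1.05830 + 0.56000 + 0.19755 = 2.81584
Tail: a^4/(4!(1−ρ)) = 1.25439/(24·0.7354) = 0.07107
P₀ = 1/(2.81584 + 0.07107) = 1/2.88691 = 0.346391

Final: 0.346391


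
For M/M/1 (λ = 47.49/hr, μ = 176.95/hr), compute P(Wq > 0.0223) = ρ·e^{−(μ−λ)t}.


ρ = 47.49/176.95 = 0.2684
P(Wq > t) = ρ·e^{−(μ−λ)t} = 0.2684·e^{−2.8870}
= 0.2684·0.055746 = 0.014961

Final: 0.014961


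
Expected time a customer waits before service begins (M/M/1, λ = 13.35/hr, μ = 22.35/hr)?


ρ = 13.35/22.35 = 0.5973
Wq = ρ/(μ−λ) = 0.5973/(22.35 − 13.35) = 0.5973/9.00 = 0.06637 hr

Final: 0.06637 hr


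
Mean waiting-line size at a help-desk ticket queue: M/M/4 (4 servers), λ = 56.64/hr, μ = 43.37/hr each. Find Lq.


a = λ/μ = 1.3060; ρ = a/4 = 0.3265
P₀ = 0.269545
Lq = P₀·a^c·ρ / (c!·(1−ρ)²) = 0.269545·2.90894·0.3265/(24·0.45361)
= 0.02352

Final: 0.02352


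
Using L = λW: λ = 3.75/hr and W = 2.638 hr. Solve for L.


L = λW = 3.75·2.638 = 9.8925

Final: 9.8925


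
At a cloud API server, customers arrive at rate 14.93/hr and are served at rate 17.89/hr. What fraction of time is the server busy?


ρ = λ/μ = 14.93/17.89 = 0.8345

Final: 0.8345


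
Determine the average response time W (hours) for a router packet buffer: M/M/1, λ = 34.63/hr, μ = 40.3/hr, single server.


W = 1/(μ−λ) = 1/(40.3 − 34.63) = 1/5.67 = 0.1764 hr

Final: 0.1764 hr


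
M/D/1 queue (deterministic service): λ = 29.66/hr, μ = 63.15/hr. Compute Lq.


ρ = 29.66/63.15 = 0.4697
M/D/1: Lq = ρ²/(2(1−ρ)) = 0.2206/(2·0.5303) = 0.20798

Final: 0.20798


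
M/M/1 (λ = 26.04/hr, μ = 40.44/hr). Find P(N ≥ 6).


ρ = 26.04/40.44 = 0.6439
P(N ≥ n) = ρ^n = 0.6439^6 = 0.071282

Final: 0.071282


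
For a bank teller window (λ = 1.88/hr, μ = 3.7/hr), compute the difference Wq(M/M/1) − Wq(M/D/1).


ρ = 1.88/3.7 = 0.5081
Wq(M/M/1) = ρ/(μ−λ) = 0.5081/1.82 = 0.27918 hr
Wq(M/D/1) = ρ/(2(μ−λ)) = 0.13959 hr
Savings = 0.27918 − 0.13959 = 0.13959 hr

Final: 0.13959 hr


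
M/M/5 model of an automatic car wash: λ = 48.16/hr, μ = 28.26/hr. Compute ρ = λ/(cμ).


ρ = λ/(cμ) = 48.16/(5·28.26) = 48.16/141.30 = 0.3408

Final: 0.3408


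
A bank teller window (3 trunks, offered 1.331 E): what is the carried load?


B(3,1.331) = 0.108869 (Erlang-B)
Carried load = a(1 − B) = 1.331·(1 − 0.108869) = 1.331·0.891131 = 1.1861 E

Final: 1.1861 Erlangs


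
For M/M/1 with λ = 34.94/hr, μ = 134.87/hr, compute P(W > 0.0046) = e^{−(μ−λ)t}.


W ~ Exponential(μ−λ) for M/M/1.
μ − λ = 134.87 − 34.94 = 99.9300
P(W > t) = e^{−(μ−λ)t} = e^{−0.4597} = 0.631487

Final: 0.631487


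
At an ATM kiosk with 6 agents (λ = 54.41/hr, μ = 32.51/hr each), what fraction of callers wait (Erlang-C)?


a = λ/μ = 1.6736; ρ = a/6 = 0.2789
P₀ = 0.187470 (from M/M/c formula)
C(c,a) = [a^c/(c!(1−ρ))]·P₀ = [21.97711/(720·0.7211)]·0.187470
= 0.04233·0.187470 = 0.007936

Final: 0.007936


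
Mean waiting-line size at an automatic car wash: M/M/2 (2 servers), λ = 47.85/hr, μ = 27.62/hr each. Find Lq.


a = λ/μ = 1.7324; ρ = a/2 = 0.8662
P₀ = 0.071685
Lq = P₀·a^c·ρ / (c!·(1−ρ)²) = 0.071685·3.00135·0.8662/(2·0.01790)
= 5.20668

Final: 5.20668


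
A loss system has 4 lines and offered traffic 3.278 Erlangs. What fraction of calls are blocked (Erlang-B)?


B(c,a) = (a^c/c!) / Σ_{k=0}^{c} a^k/k!
a^4/4! = 4.810880
Σ terms (k=0..4): 1.00000 + 3.27800 + 5.37264 + 5.87051 + 4.81088 = 20.332029
B = 4.810880/20.332029 = 0.236616

Final: 0.236616


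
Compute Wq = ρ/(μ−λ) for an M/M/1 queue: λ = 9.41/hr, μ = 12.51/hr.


ρ = 9.41/12.51 = 0.7522
Wq = ρ/(μ−λ) = 0.7522/(12.51 − 9.41) = 0.7522/3.10 = 0.2426 hr

Final: 0.2426 hr


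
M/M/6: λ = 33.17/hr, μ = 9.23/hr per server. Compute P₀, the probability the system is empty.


a = λ/μ = 33.17/9.23 = 3.5937; ρ = a/c = 0.5990
Σ_{k=0}^{5} a^k/k! (terms k=0..5) = 1.00000 + 3.59372 + 6.45740 + 7.73535 + 6.94966 + 4.99502 = 30.73115
Tail: a^6/(6!(1−ρ)) = 2154.08394/(720·0.4010) = 7.45993
P₀ = 1/(30.73115 + 7.45993) = 1/38.19108 = 0.026184

Final: 0.026184


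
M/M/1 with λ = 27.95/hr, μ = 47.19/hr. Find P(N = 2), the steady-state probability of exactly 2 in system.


ρ = 27.95/47.19 = 0.5923
P_n = (1−ρ)·ρ^n = (1 − 0.5923)·0.5923^2 = 0.4077·0.350803 = 0.143027

Final: 0.143027


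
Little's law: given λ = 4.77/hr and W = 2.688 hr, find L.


L = λW = 4.77·2.688 = 12.8218

Final: 12.8218


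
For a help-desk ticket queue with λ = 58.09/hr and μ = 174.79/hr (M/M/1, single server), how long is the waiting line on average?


ρ = 58.09/174.79 = 0.3323
Lq = ρ²/(1−ρ) = 0.1105/0.6677 = 0.1654

Final: 0.1654


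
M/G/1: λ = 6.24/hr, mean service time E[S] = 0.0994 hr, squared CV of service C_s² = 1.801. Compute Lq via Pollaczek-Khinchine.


ρ = λ·E[S] = 6.24·0.0994 = 0.6203
Lq = ρ²(1+C_s²)/(2(1−ρ)) = 0.3847·(1+1.801)/(2·0.3797)
= 0.3847·2.8010/0.7595 = 1.41884

Final: 1.41884


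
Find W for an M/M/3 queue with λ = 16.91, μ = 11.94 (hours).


a = 1.4162; ρ = 0.4721; P₀ = 0.231699
Lq = P₀·a^c·ρ/(c!(1−ρ)²) = 0.18581
Wq = Lq/λ = 0.18581/16.91 = 0.01099 hr
W = Wq + 1/μ = 0.01099 + 0.08375 = 0.09474 hr

Final: 0.09474 hr


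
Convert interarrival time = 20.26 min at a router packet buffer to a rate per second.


λ = 1/(interarrival time) in consistent units.
1 second = 0.0166667 min, so λ = 0.0166667/20.26 = 0.0008226 per second

Final: 0.0008226 /sec


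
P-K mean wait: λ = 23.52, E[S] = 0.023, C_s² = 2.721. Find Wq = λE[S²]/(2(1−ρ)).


ρ = λ·E[S] = 23.52·0.023 = 0.5410
E[S²] = E[S]²(1+C_s²) = 0.023²·(1+2.721) = 0.001968
Wq = λ·E[S²]/(2(1−ρ)) = 23.52·0.001968/(2·0.4590) = 0.05043 hr

Final: 0.05043 hr


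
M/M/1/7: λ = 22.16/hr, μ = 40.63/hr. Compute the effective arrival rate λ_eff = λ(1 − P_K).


ρ = 0.5454; P_K = (1−ρ)ρ^7/(1−ρ^8) = 0.006578
λ_eff = λ(1 − P_K) = 22.16·(1 − 0.006578) = 22.16·0.993422 = 22.0142 /hr

Final: 22.0142 /hr


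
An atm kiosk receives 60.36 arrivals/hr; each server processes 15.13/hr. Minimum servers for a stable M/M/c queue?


Stability requires cμ > λ ⇔ c > λ/μ.
λ/μ = 60.36/15.13 = 3.9894
Minimum integer c = ⌊3.9894⌋ + 1 = 4
Check: 4·15.13 = 60.52 > 60.36, while 3·15.13 = 45.39 ≤ 60.36

Final: 4 servers


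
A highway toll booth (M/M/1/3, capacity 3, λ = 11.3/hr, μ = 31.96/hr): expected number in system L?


ρ = 11.3/31.96 = 0.3536
L = ρ[1 − (K+1)ρ^K + Kρ^(K+1)] / [(1−ρ)(1−ρ^(K+1))]
Numerator: 0.3536·(1 − 4·0.044199 + 3·0.015627) = 0.307633
Denominator: (0.6464)·(0.984373) = 0.636331
L = 0.307633/0.636331 = 0.4834

Final: 0.4834


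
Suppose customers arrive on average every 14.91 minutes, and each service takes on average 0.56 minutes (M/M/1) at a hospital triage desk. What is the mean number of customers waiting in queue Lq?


λ = 60/14.91 = 4.0241 /hr
μ = 60/0.56 = 107.1429 /hr
ρ = λ/μ = 4.0241/107.1429 = 0.03756
Lq = ρ²/(1−ρ) = 0.001411/0.9624 = 0.001466

Final: 0.001466


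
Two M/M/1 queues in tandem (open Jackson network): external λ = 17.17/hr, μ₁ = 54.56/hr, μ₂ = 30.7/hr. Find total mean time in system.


Each node sees arrival rate λ = 17.17/hr (tandem ⇒ throughput preserved).
W₁ = 1/(μ₁−λ) = 1/(54.56−17.17) = 0.02675 hr
W₂ = 1/(μ₂−λ) = 1/(30.7−17.17) = 0.07391 hr
W_total = W₁ + W₂ = 0.02675 + 0.07391 = 0.10065 hr

Final: 0.10065 hr


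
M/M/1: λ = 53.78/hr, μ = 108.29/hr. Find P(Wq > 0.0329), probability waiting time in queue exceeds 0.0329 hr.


ρ = 53.78/108.29 = 0.4966
P(Wq > t) = ρ·e^{−(μ−λ)t} = 0.4966·e^{−1.7934}
= 0.4966·0.166397 = 0.082638

Final: 0.082638


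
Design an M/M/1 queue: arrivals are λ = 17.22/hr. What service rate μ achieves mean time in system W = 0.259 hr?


W = 1/(μ−λ) ⇒ μ − λ = 1/W = 1/0.259 = 3.8610
μ = λ + 1/W = 17.22 + 3.8610 = 21.0810 per hr

Final: 21.0810 /hr


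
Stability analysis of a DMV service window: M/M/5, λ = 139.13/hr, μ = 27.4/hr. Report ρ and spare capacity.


Total capacity cμ = 5·27.4 = 137.00/hr
ρ = λ/(cμ) = 139.13/137.00 = 1.0155
Stable ⇔ ρ < 1: NO
Spare capacity = cμ − λ = 137.00 − 139.13 = -2.13/hr

Final: ρ = 1.0155; unstable; margin = -2.13/hr


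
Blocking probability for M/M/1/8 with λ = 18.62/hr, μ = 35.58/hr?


ρ = λ/μ = 18.62/35.58 = 0.5233
P_K = (1−ρ)ρ^K/(1−ρ^(K+1)) = (0.4767·0.005626)/(1 − 0.002944)
= 0.002682/0.997056 = 0.002690

Final: 0.002690


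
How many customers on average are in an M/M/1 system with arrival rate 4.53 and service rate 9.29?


ρ = λ/μ = 4.53/9.29 = 0.4876
L = ρ/(1−ρ) = 0.4876/(1 − 0.4876) = 0.4876/0.5124 = 0.9517

Final: 0.9517


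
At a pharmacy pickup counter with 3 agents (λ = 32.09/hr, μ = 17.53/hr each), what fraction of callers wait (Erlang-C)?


a = λ/μ = 1.8306; ρ = a/3 = 0.6102
P₀ = 0.140275 (from M/M/c formula)
C(c,a) = [a^c/(c!(1−ρ))]·P₀ = [6.13428/(6·0.3898)]·0.140275
= 2.62278·0.140275 = 0.367910

Final: 0.367910


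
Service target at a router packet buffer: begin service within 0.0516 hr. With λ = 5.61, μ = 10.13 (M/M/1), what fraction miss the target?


ρ = 5.61/10.13 = 0.5538
P(Wq > t) = ρ·e^{−(μ−λ)t} = 0.5538·e^{−0.2332}
= 0.5538·0.791970 = 0.438593

Final: 0.438593


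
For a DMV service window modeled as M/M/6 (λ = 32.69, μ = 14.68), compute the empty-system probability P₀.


a = λ/μ = 32.69/14.68 = 2.2268; ρ = a/c = 0.3711
Σ_{k=0}^{5} a^k/k! (terms k=0..5) = 1.00000 + 2.22684 + 2.47941 + 1.84041 + 1.02458 + 0.45631 = 9.02755
Tail: a^6/(6!(1−ρ)) = 121.93635/(720·0.6289) = 0.26931
P₀ = 1/(9.02755 + 0.26931) = 1/9.29685 = 0.107563

Final: 0.107563
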